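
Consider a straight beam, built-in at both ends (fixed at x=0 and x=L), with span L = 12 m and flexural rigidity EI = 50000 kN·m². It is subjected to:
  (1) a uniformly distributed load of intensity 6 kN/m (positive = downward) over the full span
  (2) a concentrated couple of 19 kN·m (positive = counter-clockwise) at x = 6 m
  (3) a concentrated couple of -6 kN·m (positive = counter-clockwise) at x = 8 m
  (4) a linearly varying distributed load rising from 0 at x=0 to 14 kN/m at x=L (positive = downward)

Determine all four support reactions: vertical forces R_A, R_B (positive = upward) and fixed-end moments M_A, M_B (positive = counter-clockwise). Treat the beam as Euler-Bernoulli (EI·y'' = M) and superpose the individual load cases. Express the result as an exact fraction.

R_A = 7549/120 kN, M_A = 2839/20 kN·m, R_B = 11171/120 kN, M_B = -3361/20 kN·m

Load 1 — uniform load w=6 kN/m over full span:
  R_A = wL/2 = 6·12/2 = 36 kN
  M_A = wL²/12 = 6·12²/12 = 72 kN·m
  R_B = wL/2 = 6·12/2 = 36 kN
  M_B = -wL²/12 = -6·12²/12 = -72 kN·m
Load 2 — applied couple M₀=19 kN·m at a=6 m (b=L-a=6):
  R_A = 6M₀ab/L³ = 6·19·6·6/12³ = 19/8 kN
  M_A = M₀b(2a-b)/L² = 19·6·(2·6-6)/12² = 19/4 kN·m
  R_B = -6M₀ab/L³ = -6·19·6·6/12³ = -19/8 kN
  M_B = M₀a(2b-a)/L² = 19·6·(2·6-6)/12² = 19/4 kN·m
Load 3 — applied couple M₀=-6 kN·m at a=8 m (b=L-a=4):
  R_A = 6M₀ab/L³ = 6·(-6)·8·4/12³ = -2/3 kN
  M_A = M₀b(2a-b)/L² = (-6)·4·(2·8-4)/12² = -2 kN·m
  R_B = -6M₀ab/L³ = -6·(-6)·8·4/12³ = 2/3 kN
  M_B = M₀a(2b-a)/L² = (-6)·8·(2·4-8)/12² = 0 kN·m
Load 4 — triangular load w₀=14 kN/m (0→w₀ over full span):
  R_A = 3w₀L/20 = 3·14·12/20 = 126/5 kN
  M_A = w₀L²/30 = 14·12²/30 = 336/5 kN·m
  R_B = 7w₀L/20 = 7·14·12/20 = 294/5 kN
  M_B = -w₀L²/20 = -14·12²/20 = -504/5 kN·m
Superposition: R_A = 7549/120 kN, M_A = 2839/20 kN·m, R_B = 11171/120 kN, M_B = -3361/20 kN·m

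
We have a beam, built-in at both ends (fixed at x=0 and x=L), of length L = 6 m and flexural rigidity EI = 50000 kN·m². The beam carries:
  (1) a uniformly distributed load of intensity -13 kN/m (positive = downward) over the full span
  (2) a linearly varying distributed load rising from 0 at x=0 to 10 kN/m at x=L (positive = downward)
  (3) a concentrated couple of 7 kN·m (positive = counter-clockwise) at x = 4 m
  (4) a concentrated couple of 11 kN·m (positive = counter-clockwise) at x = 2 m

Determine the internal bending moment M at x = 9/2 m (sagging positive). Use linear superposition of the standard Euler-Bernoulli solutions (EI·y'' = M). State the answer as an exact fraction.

M(9/2) = -193/48 kN·m

Load 1 — uniform load w=-13 kN/m over full span:
  M_1 = wLx/2 - wL²/12 - wx²/2 = (-13)·6·(9/2)/2 - (-13)·6²/12 - (-13)·(9/2)²/2 = -39/8 kN·m
Load 2 — triangular load w₀=10 kN/m (0→w₀ over full span):
  M_2 = 3w₀Lx/20 - w₀L²/30 - w₀x³/(6L) = 3·10·6·(9/2)/20 - 10·6²/30 - 10·(9/2)³/(6·6) = 51/16 kN·m
Load 3 — applied couple M₀=7 kN·m at a=4 m (b=L-a=2):
  M_3 = R_Ax - M_A - M₀  [x>a] with R_A=14/9, M_A=7/3 = (14/9)·(9/2) - (7/3) - 7 = -7/3 kN·m
Load 4 — applied couple M₀=11 kN·m at a=2 m (b=L-a=4):
  M_4 = R_Ax - M_A - M₀  [x>a] with R_A=22/9, M_A=0 = (22/9)·(9/2) - 0 - 11 = 0 kN·m
Superposition: M = Σ M_i = -193/48 kN·m ≈ -4.020833 kN·m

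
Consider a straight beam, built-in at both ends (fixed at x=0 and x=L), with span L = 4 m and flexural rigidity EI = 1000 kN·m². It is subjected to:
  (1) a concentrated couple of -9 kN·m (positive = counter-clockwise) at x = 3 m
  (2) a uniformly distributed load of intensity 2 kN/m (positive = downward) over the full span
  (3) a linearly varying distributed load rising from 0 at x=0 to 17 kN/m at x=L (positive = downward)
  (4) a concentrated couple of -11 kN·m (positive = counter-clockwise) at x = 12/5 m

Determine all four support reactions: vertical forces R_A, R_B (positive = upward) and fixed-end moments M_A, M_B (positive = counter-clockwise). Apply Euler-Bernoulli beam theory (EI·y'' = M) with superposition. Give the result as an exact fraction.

R_A = 6167/800 kN, M_A = 6481/1200 kN·m, R_B = 27433/800 kN, M_B = -19079/1200 kN·m

Load 1 — applied couple M₀=-9 kN·m at a=3 m (b=L-a=1):
  R_A = 6M₀ab/L³ = 6·(-9)·3·1/4³ = -81/32 kN
  M_A = M₀b(2a-b)/L² = (-9)·1·(2·3-1)/4² = -45/16 kN·m
  R_B = -6M₀ab/L³ = -6·(-9)·3·1/4³ = 81/32 kN
  M_B = M₀a(2b-a)/L² = (-9)·3·(2·1-3)/4² = 27/16 kN·m
Load 2 — uniform load w=2 kN/m over full span:
  R_A = wL/2 = 2·4/2 = 4 kN
  M_A = wL²/12 = 2·4²/12 = 8/3 kN·m
  R_B = wL/2 = 2·4/2 = 4 kN
  M_B = -wL²/12 = -2·4²/12 = -8/3 kN·m
Load 3 — triangular load w₀=17 kN/m (0→w₀ over full span):
  R_A = 3w₀L/20 = 3·17·4/20 = 51/5 kN
  M_A = w₀L²/30 = 17·4²/30 = 136/15 kN·m
  R_B = 7w₀L/20 = 7·17·4/20 = 119/5 kN
  M_B = -w₀L²/20 = -17·4²/20 = -68/5 kN·m
Load 4 — applied couple M₀=-11 kN·m at a=12/5 m (b=L-a=8/5):
  R_A = 6M₀ab/L³ = 6·(-11)·(12/5)·(8/5)/4³ = -99/25 kN
  M_A = M₀b(2a-b)/L² = (-11)·(8/5)·(2·(12/5)-(8/5))/4² = -88/25 kN·m
  R_B = -6M₀ab/L³ = -6·(-11)·(12/5)·(8/5)/4³ = 99/25 kN
  M_B = M₀a(2b-a)/L² = (-11)·(12/5)·(2·(8/5)-(12/5))/4² = -33/25 kN·m
Superposition: R_A = 6167/800 kN, M_A = 6481/1200 kN·m, R_B = 27433/800 kN, M_B = -19079/1200 kN·m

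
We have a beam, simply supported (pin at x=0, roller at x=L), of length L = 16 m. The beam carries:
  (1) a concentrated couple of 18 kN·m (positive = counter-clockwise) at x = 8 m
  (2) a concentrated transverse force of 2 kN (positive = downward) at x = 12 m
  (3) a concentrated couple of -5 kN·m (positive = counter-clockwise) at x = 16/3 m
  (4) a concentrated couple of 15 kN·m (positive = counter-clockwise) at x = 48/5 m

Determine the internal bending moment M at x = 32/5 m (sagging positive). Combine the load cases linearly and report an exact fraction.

M(32/5) = 97/5 kN·m

Load 1 — applied couple M₀=18 kN·m at a=8 m (b=L-a=8):
  M_1 = M₀x/L  [x≤a] = 18·(32/5)/16 = 36/5 kN·m
Load 2 — point force P=2 kN at a=12 m (b=L-a=4):
  M_2 = Pbx/L  [x≤a] = 2·4·(32/5)/16 = 16/5 kN·m
Load 3 — applied couple M₀=-5 kN·m at a=16/3 m (b=L-a=32/3):
  M_3 = M₀x/L - M₀  [x>a] = (-5)·(32/5)/16 - (-5) = 3 kN·m
Load 4 — applied couple M₀=15 kN·m at a=48/5 m (b=L-a=32/5):
  M_4 = M₀x/L  [x≤a] = 15·(32/5)/16 = 6 kN·m
Superposition: M = Σ M_i = 97/5 kN·m ≈ 19.400000 kN·m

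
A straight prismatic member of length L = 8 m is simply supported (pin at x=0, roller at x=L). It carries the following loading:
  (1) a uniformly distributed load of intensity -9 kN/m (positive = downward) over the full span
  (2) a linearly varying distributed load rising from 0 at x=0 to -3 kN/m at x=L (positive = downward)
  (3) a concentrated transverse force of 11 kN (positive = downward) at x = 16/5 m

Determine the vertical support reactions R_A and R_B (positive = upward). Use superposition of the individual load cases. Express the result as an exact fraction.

R_A = -167/5 kN, R_B = -198/5 kN

Load 1 — uniform load w=-9 kN/m over full span:
  R_A = wL/2 = (-9)·8/2 = -36 kN
  R_B = wL/2 = (-9)·8/2 = -36 kN
Load 2 — triangular load w₀=-3 kN/m (0→w₀ over full span):
  R_A = w₀L/6 = (-3)·8/6 = -4 kN
  R_B = w₀L/3 = (-3)·8/3 = -8 kN
Load 3 — point force P=11 kN at a=16/5 m (b=L-a=24/5):
  R_A = Pb/L = 11·(24/5)/8 = 33/5 kN
  R_B = Pa/L = 11·(16/5)/8 = 22/5 kN
Superposition: R_A = -167/5 kN, R_B = -198/5 kN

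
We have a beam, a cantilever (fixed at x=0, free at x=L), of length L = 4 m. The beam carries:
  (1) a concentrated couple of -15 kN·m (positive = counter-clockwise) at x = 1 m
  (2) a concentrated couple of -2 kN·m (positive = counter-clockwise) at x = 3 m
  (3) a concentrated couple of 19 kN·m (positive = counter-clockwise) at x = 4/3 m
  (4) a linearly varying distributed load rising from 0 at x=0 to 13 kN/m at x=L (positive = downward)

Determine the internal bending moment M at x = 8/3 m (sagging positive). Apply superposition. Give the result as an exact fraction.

Load 1 — applied couple M₀=-15 kN·m at a=1 m (b=L-a=3):
  M_1 = 0  [x>a] = 0 kN·m
Load 2 — applied couple M₀=-2 kN·m at a=3 m (b=L-a=1):
  M_2 = M₀  [x≤a] = (-2) = -2 kN·m
Load 3 — applied couple M₀=19 kN·m at a=4/3 m (b=L-a=8/3):
  M_3 = 0  [x>a] = 0 kN·m
Load 4 — triangular load w₀=13 kN/m (0→w₀ over full span):
  M_4 = w₀Lx/2 - w₀L²/3 - w₀x³/(6L) = 13·4·(8/3)/2 - 13·4²/3 - 13·(8/3)³/(6·4) = -832/81 kN·m
Superposition: M = Σ M_i = -994/81 kN·m ≈ -12.271605 kN·m

M(8/3) = -994/81 kN·m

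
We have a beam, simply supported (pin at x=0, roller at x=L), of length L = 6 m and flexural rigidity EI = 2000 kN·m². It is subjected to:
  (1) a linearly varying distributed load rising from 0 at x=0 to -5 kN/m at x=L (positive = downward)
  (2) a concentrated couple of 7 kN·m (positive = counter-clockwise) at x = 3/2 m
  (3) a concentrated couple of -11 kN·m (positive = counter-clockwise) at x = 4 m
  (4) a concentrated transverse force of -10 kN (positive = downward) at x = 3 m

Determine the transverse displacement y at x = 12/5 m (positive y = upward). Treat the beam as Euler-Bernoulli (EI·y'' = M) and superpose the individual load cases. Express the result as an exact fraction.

y(12/5) = 2667299/50000000 m

Load 1 — triangular load w₀=-5 kN/m (0→w₀ over full span):
  y_1 = -w₀x(7L⁴-10L²x²+3x⁴)/(360LEI) = -(-5)·(12/5)·(7·6⁴-10·6²·(12/5)²+3·(12/5)⁴)/(360·6·2000) = 30807/1562500 m
Load 2 — applied couple M₀=7 kN·m at a=3/2 m (b=L-a=9/2):
  y_2 = (M₀x³/(6L)-M₀(x-a)²/2+C₁x)/EI  [x>a] with C₁=M₀(3b²-L²)/(6L)=77/16 = (7·(12/5)³/(6·6)-7·((12/5)-(3/2))²/2+(77/16)·(12/5))/2000 = 11403/2000000 m
Load 3 — applied couple M₀=-11 kN·m at a=4 m (b=L-a=2):
  y_3 = (M₀x³/(6L)+C₁x)/EI  [x≤a] with C₁=M₀(3b²-L²)/(6L)=22/3 = ((-11)·(12/5)³/(6·6)+(22/3)·(12/5))/2000 = 209/31250 m
Load 4 — point force P=-10 kN at a=3 m (b=L-a=3):
  y_4 = -Pbx(L²-b²-x²)/(6LEI)  [x≤a] = -(-10)·3·(12/5)·(6²-3²-(12/5)²)/(6·6·2000) = 531/25000 m
Superposition: y = Σ y_i = 2667299/50000000 m ≈ 0.053346 m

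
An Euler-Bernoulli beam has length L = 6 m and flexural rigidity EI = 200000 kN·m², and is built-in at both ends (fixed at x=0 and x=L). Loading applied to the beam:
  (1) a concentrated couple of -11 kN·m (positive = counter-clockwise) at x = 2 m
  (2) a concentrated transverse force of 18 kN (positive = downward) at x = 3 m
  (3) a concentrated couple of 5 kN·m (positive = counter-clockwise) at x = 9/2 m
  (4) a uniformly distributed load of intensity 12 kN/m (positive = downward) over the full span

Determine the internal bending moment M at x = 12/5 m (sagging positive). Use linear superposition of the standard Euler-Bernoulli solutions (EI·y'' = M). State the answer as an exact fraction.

Load 1 — applied couple M₀=-11 kN·m at a=2 m (b=L-a=4):
  M_1 = R_Ax - M_A - M₀  [x>a] with R_A=-22/9, M_A=0 = (-22/9)·(12/5) - 0 - (-11) = 77/15 kN·m
Load 2 — point force P=18 kN at a=3 m (b=L-a=3):
  M_2 = Pb²(3a+b)x/L³ - Pab²/L²  [x≤a] = 18·3²·(3·3+3)·(12/5)/6³ - 18·3·3²/6² = 81/10 kN·m
Load 3 — applied couple M₀=5 kN·m at a=9/2 m (b=L-a=3/2):
  M_3 = R_Ax - M_A  [x≤a] with R_A=15/16, M_A=25/16 = (15/16)·(12/5) - (25/16) = 11/16 kN·m
Load 4 — uniform load w=12 kN/m over full span:
  M_4 = wLx/2 - wL²/12 - wx²/2 = 12·6·(12/5)/2 - 12·6²/12 - 12·(12/5)²/2 = 396/25 kN·m
Superposition: M = Σ M_i = 35713/1200 kN·m ≈ 29.760833 kN·m

M(12/5) = 35713/1200 kN·m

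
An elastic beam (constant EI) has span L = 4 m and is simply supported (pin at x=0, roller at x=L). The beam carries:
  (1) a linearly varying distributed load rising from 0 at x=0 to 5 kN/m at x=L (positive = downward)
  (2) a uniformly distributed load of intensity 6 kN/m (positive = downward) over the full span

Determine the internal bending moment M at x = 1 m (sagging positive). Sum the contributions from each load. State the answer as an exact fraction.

Load 1 — triangular load w₀=5 kN/m (0→w₀ over full span):
  M_1 = w₀Lx/6 - w₀x³/(6L) = 5·4·1/6 - 5·1³/(6·4) = 25/8 kN·m
Load 2 — uniform load w=6 kN/m over full span:
  M_2 = wx(L-x)/2 = 6·1·(4-1)/2 = 9 kN·m
Superposition: M = Σ M_i = 97/8 kN·m ≈ 12.125000 kN·m

M(1) = 97/8 kN·m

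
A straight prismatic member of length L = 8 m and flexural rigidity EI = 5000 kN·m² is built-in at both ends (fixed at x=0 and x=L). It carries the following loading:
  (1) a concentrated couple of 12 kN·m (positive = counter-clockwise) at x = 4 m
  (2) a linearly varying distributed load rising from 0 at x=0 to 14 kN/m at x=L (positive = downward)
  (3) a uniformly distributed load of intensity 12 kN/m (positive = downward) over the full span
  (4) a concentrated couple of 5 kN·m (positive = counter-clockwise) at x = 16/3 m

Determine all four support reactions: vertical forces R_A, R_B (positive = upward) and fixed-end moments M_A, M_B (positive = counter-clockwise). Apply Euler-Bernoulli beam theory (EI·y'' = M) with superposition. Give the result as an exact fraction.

Load 1 — applied couple M₀=12 kN·m at a=4 m (b=L-a=4):
  R_A = 6M₀ab/L³ = 6·12·4·4/8³ = 9/4 kN
  M_A = M₀b(2a-b)/L² = 12·4·(2·4-4)/8² = 3 kN·m
  R_B = -6M₀ab/L³ = -6·12·4·4/8³ = -9/4 kN
  M_B = M₀a(2b-a)/L² = 12·4·(2·4-4)/8² = 3 kN·m
Load 2 — triangular load w₀=14 kN/m (0→w₀ over full span):
  R_A = 3w₀L/20 = 3·14·8/20 = 84/5 kN
  M_A = w₀L²/30 = 14·8²/30 = 448/15 kN·m
  R_B = 7w₀L/20 = 7·14·8/20 = 196/5 kN
  M_B = -w₀L²/20 = -14·8²/20 = -224/5 kN·m
Load 3 — uniform load w=12 kN/m over full span:
  R_A = wL/2 = 12·8/2 = 48 kN
  M_A = wL²/12 = 12·8²/12 = 64 kN·m
  R_B = wL/2 = 12·8/2 = 48 kN
  M_B = -wL²/12 = -12·8²/12 = -64 kN·m
Load 4 — applied couple M₀=5 kN·m at a=16/3 m (b=L-a=8/3):
  R_A = 6M₀ab/L³ = 6·5·(16/3)·(8/3)/8³ = 5/6 kN
  M_A = M₀b(2a-b)/L² = 5·(8/3)·(2·(16/3)-(8/3))/8² = 5/3 kN·m
  R_B = -6M₀ab/L³ = -6·5·(16/3)·(8/3)/8³ = -5/6 kN
  M_B = M₀a(2b-a)/L² = 5·(16/3)·(2·(8/3)-(16/3))/8² = 0 kN·m
Superposition: R_A = 4073/60 kN, M_A = 1478/15 kN·m, R_B = 5047/60 kN, M_B = -529/5 kN·m

R_A = 4073/60 kN, M_A = 1478/15 kN·m, R_B = 5047/60 kN, M_B = -529/5 kN·m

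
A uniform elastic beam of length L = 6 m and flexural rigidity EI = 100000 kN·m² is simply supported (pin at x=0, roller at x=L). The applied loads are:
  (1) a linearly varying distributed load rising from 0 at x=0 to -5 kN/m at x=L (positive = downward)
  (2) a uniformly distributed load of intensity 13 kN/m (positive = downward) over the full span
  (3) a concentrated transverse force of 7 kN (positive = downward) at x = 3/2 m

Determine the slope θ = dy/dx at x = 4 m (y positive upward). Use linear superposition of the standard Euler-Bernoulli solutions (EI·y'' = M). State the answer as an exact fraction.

θ(4) = 15139/28800000 rad

Load 1 — triangular load w₀=-5 kN/m (0→w₀ over full span):
  θ_1 = -w₀(7L⁴-30L²x²+15x⁴)/(360LEI) = -(-5)·(7·6⁴-30·6²·4²+15·4⁴)/(360·6·100000) = -91/900000 rad
Load 2 — uniform load w=13 kN/m over full span:
  θ_2 = -w(L³-6Lx²+4x³)/(24EI) = -13·(6³-6·6·4²+4·4³)/(24·100000) = 169/300000 rad
Load 3 — point force P=7 kN at a=3/2 m (b=L-a=9/2):
  θ_3 = -Pa(2L²-6Lx+3x²+a²)/(6LEI)  [x>a] = -7·(3/2)·(2·6²-6·6·4+3·4²+(3/2)²)/(6·6·100000) = 203/3200000 rad
Superposition: θ = Σ θ_i = 15139/28800000 rad ≈ 0.000526 rad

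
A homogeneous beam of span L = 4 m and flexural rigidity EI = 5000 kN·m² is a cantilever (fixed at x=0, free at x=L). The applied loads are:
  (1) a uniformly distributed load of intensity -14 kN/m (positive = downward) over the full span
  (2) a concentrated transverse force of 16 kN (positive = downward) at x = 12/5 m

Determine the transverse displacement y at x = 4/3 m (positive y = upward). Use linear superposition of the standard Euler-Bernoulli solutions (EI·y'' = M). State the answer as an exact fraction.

Load 1 — uniform load w=-14 kN/m over full span:
  y_1 = -wx²(x²-4Lx+6L²)/(24EI) = -(-14)·(4/3)²·((4/3)²-4·4·(4/3)+6·4²)/(24·5000) = 2408/151875 m
Load 2 — point force P=16 kN at a=12/5 m (b=L-a=8/5):
  y_2 = -Px²(3a-x)/(6EI)  [x≤a] = -16·(4/3)²·(3·(12/5)-(4/3))/(6·5000) = -1408/253125 m
Superposition: y = Σ y_i = 7816/759375 m ≈ 0.010293 m

y(4/3) = 7816/759375 m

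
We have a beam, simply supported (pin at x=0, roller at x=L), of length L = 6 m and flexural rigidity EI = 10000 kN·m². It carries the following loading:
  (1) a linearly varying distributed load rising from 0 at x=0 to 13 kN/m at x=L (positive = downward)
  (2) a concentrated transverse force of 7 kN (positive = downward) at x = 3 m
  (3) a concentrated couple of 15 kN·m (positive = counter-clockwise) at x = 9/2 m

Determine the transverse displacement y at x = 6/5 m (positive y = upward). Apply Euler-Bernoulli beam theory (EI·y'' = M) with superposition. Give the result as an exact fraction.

Load 1 — triangular load w₀=13 kN/m (0→w₀ over full span):
  y_1 = -w₀x(7L⁴-10L²x²+3x⁴)/(360LEI) = -13·(6/5)·(7·6⁴-10·6²·(6/5)²+3·(6/5)⁴)/(360·6·10000) = -60372/9765625 m
Load 2 — point force P=7 kN at a=3 m (b=L-a=3):
  y_2 = -Pbx(L²-b²-x²)/(6LEI)  [x≤a] = -7·3·(6/5)·(6²-3²-(6/5)²)/(6·6·10000) = -4473/2500000 m
Load 3 — applied couple M₀=15 kN·m at a=9/2 m (b=L-a=3/2):
  y_3 = (M₀x³/(6L)+C₁x)/EI  [x≤a] with C₁=M₀(3b²-L²)/(6L)=-195/16 = (15·(6/5)³/(6·6)+(-195/16)·(6/5))/10000 = -2781/2000000 m
Superposition: y = Σ y_i = -11702241/1250000000 m ≈ -0.009362 m

y(6/5) = -11702241/1250000000 m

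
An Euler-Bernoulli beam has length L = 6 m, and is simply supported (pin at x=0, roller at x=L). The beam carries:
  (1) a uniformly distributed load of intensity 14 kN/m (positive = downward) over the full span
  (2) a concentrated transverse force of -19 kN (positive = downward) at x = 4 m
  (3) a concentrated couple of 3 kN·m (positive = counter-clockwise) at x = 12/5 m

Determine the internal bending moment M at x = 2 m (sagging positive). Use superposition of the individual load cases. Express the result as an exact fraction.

Load 1 — uniform load w=14 kN/m over full span:
  M_1 = wx(L-x)/2 = 14·2·(6-2)/2 = 56 kN·m
Load 2 — point force P=-19 kN at a=4 m (b=L-a=2):
  M_2 = Pbx/L  [x≤a] = (-19)·2·2/6 = -38/3 kN·m
Load 3 — applied couple M₀=3 kN·m at a=12/5 m (b=L-a=18/5):
  M_3 = M₀x/L  [x≤a] = 3·2/6 = 1 kN·m
Superposition: M = Σ M_i = 133/3 kN·m ≈ 44.333333 kN·m

M(2) = 133/3 kN·m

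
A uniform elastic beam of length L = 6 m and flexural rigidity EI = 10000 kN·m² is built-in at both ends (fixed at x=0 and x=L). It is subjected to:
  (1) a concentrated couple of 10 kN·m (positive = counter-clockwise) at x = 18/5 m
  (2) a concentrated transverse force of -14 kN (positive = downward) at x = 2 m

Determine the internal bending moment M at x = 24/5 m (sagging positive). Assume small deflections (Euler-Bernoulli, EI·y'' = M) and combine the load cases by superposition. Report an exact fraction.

M(24/5) = 14/75 kN·m

Load 1 — applied couple M₀=10 kN·m at a=18/5 m (b=L-a=12/5):
  M_1 = R_Ax - M_A - M₀  [x>a] with R_A=12/5, M_A=16/5 = (12/5)·(24/5) - (16/5) - 10 = -42/25 kN·m
Load 2 — point force P=-14 kN at a=2 m (b=L-a=4):
  M_2 = Pa²(a+3b)(L-x)/L³ - Pa²b/L²  [x>a] = (-14)·2²·(2+3·4)·(6-(24/5))/6³ - (-14)·2²·4/6² = 28/15 kN·m
Superposition: M = Σ M_i = 14/75 kN·m ≈ 0.186667 kN·m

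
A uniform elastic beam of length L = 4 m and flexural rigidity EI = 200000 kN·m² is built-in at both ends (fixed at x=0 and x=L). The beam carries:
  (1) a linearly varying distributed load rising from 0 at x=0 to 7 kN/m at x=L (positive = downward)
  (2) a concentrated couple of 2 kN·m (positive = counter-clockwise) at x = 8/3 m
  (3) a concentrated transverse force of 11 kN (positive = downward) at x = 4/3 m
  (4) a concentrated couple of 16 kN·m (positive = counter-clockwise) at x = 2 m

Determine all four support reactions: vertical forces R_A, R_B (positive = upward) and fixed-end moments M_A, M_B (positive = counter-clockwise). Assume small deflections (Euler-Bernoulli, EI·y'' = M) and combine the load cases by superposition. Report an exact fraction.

Load 1 — triangular load w₀=7 kN/m (0→w₀ over full span):
  R_A = 3w₀L/20 = 3·7·4/20 = 21/5 kN
  M_A = w₀L²/30 = 7·4²/30 = 56/15 kN·m
  R_B = 7w₀L/20 = 7·7·4/20 = 49/5 kN
  M_B = -w₀L²/20 = -7·4²/20 = -28/5 kN·m
Load 2 — applied couple M₀=2 kN·m at a=8/3 m (b=L-a=4/3):
  R_A = 6M₀ab/L³ = 6·2·(8/3)·(4/3)/4³ = 2/3 kN
  M_A = M₀b(2a-b)/L² = 2·(4/3)·(2·(8/3)-(4/3))/4² = 2/3 kN·m
  R_B = -6M₀ab/L³ = -6·2·(8/3)·(4/3)/4³ = -2/3 kN
  M_B = M₀a(2b-a)/L² = 2·(8/3)·(2·(4/3)-(8/3))/4² = 0 kN·m
Load 3 — point force P=11 kN at a=4/3 m (b=L-a=8/3):
  R_A = Pb²(3a+b)/L³ = 11·(8/3)²·(3·(4/3)+(8/3))/4³ = 220/27 kN
  M_A = Pab²/L² = 11·(4/3)·(8/3)²/4² = 176/27 kN·m
  R_B = Pa²(a+3b)/L³ = 11·(4/3)²·((4/3)+3·(8/3))/4³ = 77/27 kN
  M_B = -Pa²b/L² = -11·(4/3)²·(8/3)/4² = -88/27 kN·m
Load 4 — applied couple M₀=16 kN·m at a=2 m (b=L-a=2):
  R_A = 6M₀ab/L³ = 6·16·2·2/4³ = 6 kN
  M_A = M₀b(2a-b)/L² = 16·2·(2·2-2)/4² = 4 kN·m
  R_B = -6M₀ab/L³ = -6·16·2·2/4³ = -6 kN
  M_B = M₀a(2b-a)/L² = 16·2·(2·2-2)/4² = 4 kN·m
Superposition: R_A = 2567/135 kN, M_A = 2014/135 kN·m, R_B = 808/135 kN, M_B = -656/135 kN·m

R_A = 2567/135 kN, M_A = 2014/135 kN·m, R_B = 808/135 kN, M_B = -656/135 kN·m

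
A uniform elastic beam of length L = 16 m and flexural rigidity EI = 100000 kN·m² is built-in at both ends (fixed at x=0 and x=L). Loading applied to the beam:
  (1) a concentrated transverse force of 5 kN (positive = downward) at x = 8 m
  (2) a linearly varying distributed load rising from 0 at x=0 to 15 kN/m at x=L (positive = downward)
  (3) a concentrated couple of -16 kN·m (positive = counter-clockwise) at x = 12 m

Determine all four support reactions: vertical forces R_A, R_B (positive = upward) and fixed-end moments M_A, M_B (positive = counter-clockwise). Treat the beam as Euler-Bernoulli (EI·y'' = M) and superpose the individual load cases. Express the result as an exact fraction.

Load 1 — point force P=5 kN at a=8 m (b=L-a=8):
  R_A = Pb²(3a+b)/L³ = 5·8²·(3·8+8)/16³ = 5/2 kN
  M_A = Pab²/L² = 5·8·8²/16² = 10 kN·m
  R_B = Pa²(a+3b)/L³ = 5·8²·(8+3·8)/16³ = 5/2 kN
  M_B = -Pa²b/L² = -5·8²·8/16² = -10 kN·m
Load 2 — triangular load w₀=15 kN/m (0→w₀ over full span):
  R_A = 3w₀L/20 = 3·15·16/20 = 36 kN
  M_A = w₀L²/30 = 15·16²/30 = 128 kN·m
  R_B = 7w₀L/20 = 7·15·16/20 = 84 kN
  M_B = -w₀L²/20 = -15·16²/20 = -192 kN·m
Load 3 — applied couple M₀=-16 kN·m at a=12 m (b=L-a=4):
  R_A = 6M₀ab/L³ = 6·(-16)·12·4/16³ = -9/8 kN
  M_A = M₀b(2a-b)/L² = (-16)·4·(2·12-4)/16² = -5 kN·m
  R_B = -6M₀ab/L³ = -6·(-16)·12·4/16³ = 9/8 kN
  M_B = M₀a(2b-a)/L² = (-16)·12·(2·4-12)/16² = 3 kN·m
Superposition: R_A = 299/8 kN, M_A = 133 kN·m, R_B = 701/8 kN, M_B = -199 kN·m

R_A = 299/8 kN, M_A = 133 kN·m, R_B = 701/8 kN, M_B = -199 kN·m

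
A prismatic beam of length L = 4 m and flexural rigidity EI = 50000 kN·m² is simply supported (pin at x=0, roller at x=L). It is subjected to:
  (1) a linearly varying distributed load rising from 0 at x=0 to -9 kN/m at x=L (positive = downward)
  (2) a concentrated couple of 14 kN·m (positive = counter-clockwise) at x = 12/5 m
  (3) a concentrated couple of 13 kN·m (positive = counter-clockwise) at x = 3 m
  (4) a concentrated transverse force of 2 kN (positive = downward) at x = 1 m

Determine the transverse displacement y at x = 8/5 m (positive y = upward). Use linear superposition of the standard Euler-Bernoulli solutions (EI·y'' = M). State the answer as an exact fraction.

y(8/5) = -17589/390625000 m

Load 1 — triangular load w₀=-9 kN/m (0→w₀ over full span):
  y_1 = -w₀x(7L⁴-10L²x²+3x⁴)/(360LEI) = -(-9)·(8/5)·(7·4⁴-10·4²·(8/5)²+3·(8/5)⁴)/(360·4·50000) = 13692/48828125 m
Load 2 — applied couple M₀=14 kN·m at a=12/5 m (b=L-a=8/5):
  y_2 = (M₀x³/(6L)+C₁x)/EI  [x≤a] with C₁=M₀(3b²-L²)/(6L)=-364/75 = (14·(8/5)³/(6·4)+(-364/75)·(8/5))/50000 = -42/390625 m
Load 3 — applied couple M₀=13 kN·m at a=3 m (b=L-a=1):
  y_3 = (M₀x³/(6L)+C₁x)/EI  [x≤a] with C₁=M₀(3b²-L²)/(6L)=-169/24 = (13·(8/5)³/(6·4)+(-169/24)·(8/5))/50000 = -1131/6250000 m
Load 4 — point force P=2 kN at a=1 m (b=L-a=3):
  y_4 = -Pa(L-x)(2Lx-a²-x²)/(6LEI)  [x>a] = -2·1·(4-(8/5))·(2·4·(8/5)-1²-(8/5)²)/(6·4·50000) = -231/6250000 m
Superposition: y = Σ y_i = -17589/390625000 m ≈ -0.000045 m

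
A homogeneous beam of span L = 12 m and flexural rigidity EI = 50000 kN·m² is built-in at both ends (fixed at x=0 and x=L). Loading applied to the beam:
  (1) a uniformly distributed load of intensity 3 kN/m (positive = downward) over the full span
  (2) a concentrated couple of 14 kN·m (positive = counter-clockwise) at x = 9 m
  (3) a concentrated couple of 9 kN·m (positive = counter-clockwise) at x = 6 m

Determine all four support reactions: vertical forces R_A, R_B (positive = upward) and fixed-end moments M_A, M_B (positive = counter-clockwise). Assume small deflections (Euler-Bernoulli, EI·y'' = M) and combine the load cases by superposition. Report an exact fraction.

R_A = 327/16 kN, M_A = 341/8 kN·m, R_B = 249/16 kN, M_B = -291/8 kN·m

Load 1 — uniform load w=3 kN/m over full span:
  R_A = wL/2 = 3·12/2 = 18 kN
  M_A = wL²/12 = 3·12²/12 = 36 kN·m
  R_B = wL/2 = 3·12/2 = 18 kN
  M_B = -wL²/12 = -3·12²/12 = -36 kN·m
Load 2 — applied couple M₀=14 kN·m at a=9 m (b=L-a=3):
  R_A = 6M₀ab/L³ = 6·14·9·3/12³ = 21/16 kN
  M_A = M₀b(2a-b)/L² = 14·3·(2·9-3)/12² = 35/8 kN·m
  R_B = -6M₀ab/L³ = -6·14·9·3/12³ = -21/16 kN
  M_B = M₀a(2b-a)/L² = 14·9·(2·3-9)/12² = -21/8 kN·m
Load 3 — applied couple M₀=9 kN·m at a=6 m (b=L-a=6):
  R_A = 6M₀ab/L³ = 6·9·6·6/12³ = 9/8 kN
  M_A = M₀b(2a-b)/L² = 9·6·(2·6-6)/12² = 9/4 kN·m
  R_B = -6M₀ab/L³ = -6·9·6·6/12³ = -9/8 kN
  M_B = M₀a(2b-a)/L² = 9·6·(2·6-6)/12² = 9/4 kN·m
Superposition: R_A = 327/16 kN, M_A = 341/8 kN·m, R_B = 249/16 kN, M_B = -291/8 kN·m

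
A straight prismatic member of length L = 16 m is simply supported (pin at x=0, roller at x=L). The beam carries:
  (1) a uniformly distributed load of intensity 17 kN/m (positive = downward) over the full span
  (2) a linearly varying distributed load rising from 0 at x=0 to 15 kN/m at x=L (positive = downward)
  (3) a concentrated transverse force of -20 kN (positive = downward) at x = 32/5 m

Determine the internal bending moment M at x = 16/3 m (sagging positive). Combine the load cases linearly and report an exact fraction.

Load 1 — uniform load w=17 kN/m over full span:
  M_1 = wx(L-x)/2 = 17·(16/3)·(16-(16/3))/2 = 4352/9 kN·m
Load 2 — triangular load w₀=15 kN/m (0→w₀ over full span):
  M_2 = w₀Lx/6 - w₀x³/(6L) = 15·16·(16/3)/6 - 15·(16/3)³/(6·16) = 5120/27 kN·m
Load 3 — point force P=-20 kN at a=32/5 m (b=L-a=48/5):
  M_3 = Pbx/L  [x≤a] = (-20)·(48/5)·(16/3)/16 = -64 kN·m
Superposition: M = Σ M_i = 16448/27 kN·m ≈ 609.185185 kN·m

M(16/3) = 16448/27 kN·m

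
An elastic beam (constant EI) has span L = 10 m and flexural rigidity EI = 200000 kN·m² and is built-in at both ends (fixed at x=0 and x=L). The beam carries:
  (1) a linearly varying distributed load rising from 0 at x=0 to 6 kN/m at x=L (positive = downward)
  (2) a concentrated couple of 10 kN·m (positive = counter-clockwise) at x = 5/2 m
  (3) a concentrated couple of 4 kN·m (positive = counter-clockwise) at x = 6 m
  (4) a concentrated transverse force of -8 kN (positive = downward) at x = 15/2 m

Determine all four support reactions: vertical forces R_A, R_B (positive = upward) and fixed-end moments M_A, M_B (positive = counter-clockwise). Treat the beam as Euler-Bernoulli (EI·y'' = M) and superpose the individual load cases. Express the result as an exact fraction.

R_A = 9451/1000 kN, M_A = 3131/200 kN·m, R_B = 12549/1000 kN, M_B = -3029/200 kN·m

Load 1 — triangular load w₀=6 kN/m (0→w₀ over full span):
  R_A = 3w₀L/20 = 3·6·10/20 = 9 kN
  M_A = w₀L²/30 = 6·10²/30 = 20 kN·m
  R_B = 7w₀L/20 = 7·6·10/20 = 21 kN
  M_B = -w₀L²/20 = -6·10²/20 = -30 kN·m
Load 2 — applied couple M₀=10 kN·m at a=5/2 m (b=L-a=15/2):
  R_A = 6M₀ab/L³ = 6·10·(5/2)·(15/2)/10³ = 9/8 kN
  M_A = M₀b(2a-b)/L² = 10·(15/2)·(2·(5/2)-(15/2))/10² = -15/8 kN·m
  R_B = -6M₀ab/L³ = -6·10·(5/2)·(15/2)/10³ = -9/8 kN
  M_B = M₀a(2b-a)/L² = 10·(5/2)·(2·(15/2)-(5/2))/10² = 25/8 kN·m
Load 3 — applied couple M₀=4 kN·m at a=6 m (b=L-a=4):
  R_A = 6M₀ab/L³ = 6·4·6·4/10³ = 72/125 kN
  M_A = M₀b(2a-b)/L² = 4·4·(2·6-4)/10² = 32/25 kN·m
  R_B = -6M₀ab/L³ = -6·4·6·4/10³ = -72/125 kN
  M_B = M₀a(2b-a)/L² = 4·6·(2·4-6)/10² = 12/25 kN·m
Load 4 — point force P=-8 kN at a=15/2 m (b=L-a=5/2):
  R_A = Pb²(3a+b)/L³ = (-8)·(5/2)²·(3·(15/2)+(5/2))/10³ = -5/4 kN
  M_A = Pab²/L² = (-8)·(15/2)·(5/2)²/10² = -15/4 kN·m
  R_B = Pa²(a+3b)/L³ = (-8)·(15/2)²·((15/2)+3·(5/2))/10³ = -27/4 kN
  M_B = -Pa²b/L² = -(-8)·(15/2)²·(5/2)/10² = 45/4 kN·m
Superposition: R_A = 9451/1000 kN, M_A = 3131/200 kN·m, R_B = 12549/1000 kN, M_B = -3029/200 kN·m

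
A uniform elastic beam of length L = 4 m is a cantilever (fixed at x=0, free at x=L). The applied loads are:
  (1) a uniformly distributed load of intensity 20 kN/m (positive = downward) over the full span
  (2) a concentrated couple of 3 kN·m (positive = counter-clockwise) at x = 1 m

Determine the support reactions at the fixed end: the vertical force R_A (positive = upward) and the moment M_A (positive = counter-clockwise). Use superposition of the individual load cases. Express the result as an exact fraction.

Load 1 — uniform load w=20 kN/m over full span:
  R_A = wL = 20·4 = 80 kN
  M_A = wL²/2 = 20·4²/2 = 160 kN·m
Load 2 — applied couple M₀=3 kN·m at a=1 m (b=L-a=3):
  R_A = 0 kN
  M_A = -M₀ = -3 kN·m
Superposition: R_A = 80 kN, M_A = 157 kN·m

R_A = 80 kN, M_A = 157 kN·m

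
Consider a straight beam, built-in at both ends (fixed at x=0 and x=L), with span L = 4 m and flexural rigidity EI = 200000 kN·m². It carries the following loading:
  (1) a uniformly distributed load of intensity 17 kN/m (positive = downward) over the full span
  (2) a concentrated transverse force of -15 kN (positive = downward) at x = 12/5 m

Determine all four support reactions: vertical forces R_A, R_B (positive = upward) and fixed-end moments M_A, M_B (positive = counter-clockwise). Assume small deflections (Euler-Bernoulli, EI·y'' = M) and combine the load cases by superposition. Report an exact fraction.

Load 1 — uniform load w=17 kN/m over full span:
  R_A = wL/2 = 17·4/2 = 34 kN
  M_A = wL²/12 = 17·4²/12 = 68/3 kN·m
  R_B = wL/2 = 17·4/2 = 34 kN
  M_B = -wL²/12 = -17·4²/12 = -68/3 kN·m
Load 2 — point force P=-15 kN at a=12/5 m (b=L-a=8/5):
  R_A = Pb²(3a+b)/L³ = (-15)·(8/5)²·(3·(12/5)+(8/5))/4³ = -132/25 kN
  M_A = Pab²/L² = (-15)·(12/5)·(8/5)²/4² = -144/25 kN·m
  R_B = Pa²(a+3b)/L³ = (-15)·(12/5)²·((12/5)+3·(8/5))/4³ = -243/25 kN
  M_B = -Pa²b/L² = -(-15)·(12/5)²·(8/5)/4² = 216/25 kN·m
Superposition: R_A = 718/25 kN, M_A = 1268/75 kN·m, R_B = 607/25 kN, M_B = -1052/75 kN·m

R_A = 718/25 kN, M_A = 1268/75 kN·m, R_B = 607/25 kN, M_B = -1052/75 kN·m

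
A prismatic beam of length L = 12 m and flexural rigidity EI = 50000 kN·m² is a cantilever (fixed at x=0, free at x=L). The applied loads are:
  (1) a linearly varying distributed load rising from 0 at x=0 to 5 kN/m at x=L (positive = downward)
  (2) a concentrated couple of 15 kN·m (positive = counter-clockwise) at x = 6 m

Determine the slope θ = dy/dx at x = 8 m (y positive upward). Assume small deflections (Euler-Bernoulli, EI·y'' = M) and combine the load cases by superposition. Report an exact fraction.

Load 1 — triangular load w₀=5 kN/m (0→w₀ over full span):
  θ_1 = (w₀Lx²/4-w₀L²x/3-w₀x⁴/(24L))/EI = (5·12·8²/4-5·12²·8/3-5·8⁴/(24·12))/50000 = -116/5625 rad
Load 2 — applied couple M₀=15 kN·m at a=6 m (b=L-a=6):
  θ_2 = M₀a/EI  [x>a] = 15·6/50000 = 9/5000 rad
Superposition: θ = Σ θ_i = -847/45000 rad ≈ -0.018822 rad

θ(8) = -847/45000 rad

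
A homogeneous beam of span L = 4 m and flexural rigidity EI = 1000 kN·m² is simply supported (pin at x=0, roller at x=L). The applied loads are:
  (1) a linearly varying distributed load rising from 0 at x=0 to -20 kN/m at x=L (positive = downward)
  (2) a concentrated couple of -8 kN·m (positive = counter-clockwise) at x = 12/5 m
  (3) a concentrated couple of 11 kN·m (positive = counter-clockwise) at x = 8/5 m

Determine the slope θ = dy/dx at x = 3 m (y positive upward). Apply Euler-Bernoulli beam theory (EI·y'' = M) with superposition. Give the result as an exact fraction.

θ(3) = -19891/900000 rad

Load 1 — triangular load w₀=-20 kN/m (0→w₀ over full span):
  θ_1 = -w₀(7L⁴-30L²x²+15x⁴)/(360LEI) = -(-20)·(7·4⁴-30·4²·3²+15·3⁴)/(360·4·1000) = -1313/72000 rad
Load 2 — applied couple M₀=-8 kN·m at a=12/5 m (b=L-a=8/5):
  θ_2 = (M₀x²/(2L)-M₀(x-a)+C₁)/EI  [x>a] with C₁=M₀(3b²-L²)/(6L)=208/75 = ((-8)·3²/(2·4)-(-8)·(3-(12/5))+(208/75))/1000 = -107/75000 rad
Load 3 — applied couple M₀=11 kN·m at a=8/5 m (b=L-a=12/5):
  θ_3 = (M₀x²/(2L)-M₀(x-a)+C₁)/EI  [x>a] with C₁=M₀(3b²-L²)/(6L)=44/75 = (11·3²/(2·4)-11·(3-(8/5))+(44/75))/1000 = -1463/600000 rad
Superposition: θ = Σ θ_i = -19891/900000 rad ≈ -0.022101 rad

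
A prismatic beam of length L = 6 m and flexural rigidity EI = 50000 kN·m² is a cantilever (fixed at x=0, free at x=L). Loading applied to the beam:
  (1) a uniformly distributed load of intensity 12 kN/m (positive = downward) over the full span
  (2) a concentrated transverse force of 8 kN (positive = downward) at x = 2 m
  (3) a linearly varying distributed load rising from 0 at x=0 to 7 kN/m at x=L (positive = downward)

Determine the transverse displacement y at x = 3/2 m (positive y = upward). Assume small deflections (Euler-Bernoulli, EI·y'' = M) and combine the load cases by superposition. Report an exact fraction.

y(3/2) = -771309/128000000 m

Load 1 — uniform load w=12 kN/m over full span:
  y_1 = -wx²(x²-4Lx+6L²)/(24EI) = -12·(3/2)²·((3/2)²-4·6·(3/2)+6·6²)/(24·50000) = -6561/1600000 m
Load 2 — point force P=8 kN at a=2 m (b=L-a=4):
  y_2 = -Px²(3a-x)/(6EI)  [x≤a] = -8·(3/2)²·(3·2-(3/2))/(6·50000) = -27/100000 m
Load 3 — triangular load w₀=7 kN/m (0→w₀ over full span):
  y_3 = (w₀Lx³/12-w₀L²x²/6-w₀x⁵/(120L))/EI = (7·6·(3/2)³/12-7·6²·(3/2)²/6-7·(3/2)⁵/(120·6))/50000 = -211869/128000000 m
Superposition: y = Σ y_i = -771309/128000000 m ≈ -0.006026 m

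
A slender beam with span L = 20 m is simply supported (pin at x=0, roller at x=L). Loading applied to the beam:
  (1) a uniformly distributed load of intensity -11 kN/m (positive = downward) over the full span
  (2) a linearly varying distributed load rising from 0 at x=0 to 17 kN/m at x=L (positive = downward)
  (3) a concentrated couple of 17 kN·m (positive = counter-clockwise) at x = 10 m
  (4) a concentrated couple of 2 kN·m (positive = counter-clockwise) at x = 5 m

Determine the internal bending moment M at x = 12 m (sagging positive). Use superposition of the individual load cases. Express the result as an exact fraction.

Load 1 — uniform load w=-11 kN/m over full span:
  M_1 = wx(L-x)/2 = (-11)·12·(20-12)/2 = -528 kN·m
Load 2 — triangular load w₀=17 kN/m (0→w₀ over full span):
  M_2 = w₀Lx/6 - w₀x³/(6L) = 17·20·12/6 - 17·12³/(6·20) = 2176/5 kN·m
Load 3 — applied couple M₀=17 kN·m at a=10 m (b=L-a=10):
  M_3 = M₀x/L - M₀  [x>a] = 17·12/20 - 17 = -34/5 kN·m
Load 4 — applied couple M₀=2 kN·m at a=5 m (b=L-a=15):
  M_4 = M₀x/L - M₀  [x>a] = 2·12/20 - 2 = -4/5 kN·m
Superposition: M = Σ M_i = -502/5 kN·m ≈ -100.400000 kN·m

M(12) = -502/5 kN·m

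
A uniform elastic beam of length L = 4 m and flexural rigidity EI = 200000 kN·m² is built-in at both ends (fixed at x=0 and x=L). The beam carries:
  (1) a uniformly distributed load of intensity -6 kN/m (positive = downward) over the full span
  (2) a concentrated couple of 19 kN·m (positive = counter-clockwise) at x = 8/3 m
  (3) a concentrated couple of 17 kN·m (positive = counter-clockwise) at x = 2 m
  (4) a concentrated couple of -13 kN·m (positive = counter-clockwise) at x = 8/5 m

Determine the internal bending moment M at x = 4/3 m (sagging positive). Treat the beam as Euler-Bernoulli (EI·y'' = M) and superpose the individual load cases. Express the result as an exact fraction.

M(4/3) = -887/900 kN·m

Load 1 — uniform load w=-6 kN/m over full span:
  M_1 = wLx/2 - wL²/12 - wx²/2 = (-6)·4·(4/3)/2 - (-6)·4²/12 - (-6)·(4/3)²/2 = -8/3 kN·m
Load 2 — applied couple M₀=19 kN·m at a=8/3 m (b=L-a=4/3):
  M_2 = R_Ax - M_A  [x≤a] with R_A=19/3, M_A=19/3 = (19/3)·(4/3) - (19/3) = 19/9 kN·m
Load 3 — applied couple M₀=17 kN·m at a=2 m (b=L-a=2):
  M_3 = R_Ax - M_A  [x≤a] with R_A=51/8, M_A=17/4 = (51/8)·(4/3) - (17/4) = 17/4 kN·m
Load 4 — applied couple M₀=-13 kN·m at a=8/5 m (b=L-a=12/5):
  M_4 = R_Ax - M_A  [x≤a] with R_A=-117/25, M_A=-39/25 = (-117/25)·(4/3) - (-39/25) = -117/25 kN·m
Superposition: M = Σ M_i = -887/900 kN·m ≈ -0.985556 kN·m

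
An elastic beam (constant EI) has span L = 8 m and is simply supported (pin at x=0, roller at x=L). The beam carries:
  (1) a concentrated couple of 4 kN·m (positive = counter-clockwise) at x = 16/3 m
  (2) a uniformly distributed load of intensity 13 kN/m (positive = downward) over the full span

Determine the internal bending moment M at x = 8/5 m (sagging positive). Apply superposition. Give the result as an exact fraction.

Load 1 — applied couple M₀=4 kN·m at a=16/3 m (b=L-a=8/3):
  M_1 = M₀x/L  [x≤a] = 4·(8/5)/8 = 4/5 kN·m
Load 2 — uniform load w=13 kN/m over full span:
  M_2 = wx(L-x)/2 = 13·(8/5)·(8-(8/5))/2 = 1664/25 kN·m
Superposition: M = Σ M_i = 1684/25 kN·m ≈ 67.360000 kN·m

M(8/5) = 1684/25 kN·m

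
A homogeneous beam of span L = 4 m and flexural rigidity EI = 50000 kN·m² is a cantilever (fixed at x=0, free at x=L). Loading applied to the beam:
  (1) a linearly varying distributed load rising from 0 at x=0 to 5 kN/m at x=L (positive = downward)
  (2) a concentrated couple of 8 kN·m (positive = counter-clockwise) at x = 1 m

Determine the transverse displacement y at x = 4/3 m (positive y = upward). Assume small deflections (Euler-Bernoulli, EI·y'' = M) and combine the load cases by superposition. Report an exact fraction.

Load 1 — triangular load w₀=5 kN/m (0→w₀ over full span):
  y_1 = (w₀Lx³/12-w₀L²x²/6-w₀x⁵/(120L))/EI = (5·4·(4/3)³/12-5·4²·(4/3)²/6-5·(4/3)⁵/(120·4))/50000 = -902/2278125 m
Load 2 — applied couple M₀=8 kN·m at a=1 m (b=L-a=3):
  y_2 = M₀a(2x-a)/(2EI)  [x>a] = 8·1·(2·(4/3)-1)/(2·50000) = 1/7500 m
Superposition: y = Σ y_i = -2393/9112500 m ≈ -0.000263 m

y(4/3) = -2393/9112500 m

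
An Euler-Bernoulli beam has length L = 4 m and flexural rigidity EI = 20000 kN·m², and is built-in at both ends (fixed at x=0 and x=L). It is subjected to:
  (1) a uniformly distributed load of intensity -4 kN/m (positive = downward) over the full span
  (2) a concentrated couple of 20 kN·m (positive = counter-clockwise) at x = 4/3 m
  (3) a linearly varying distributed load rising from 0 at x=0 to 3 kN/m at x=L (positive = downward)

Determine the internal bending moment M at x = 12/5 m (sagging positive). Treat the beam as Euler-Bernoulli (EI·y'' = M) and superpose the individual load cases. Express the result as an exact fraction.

M(12/5) = -2008/375 kN·m

Load 1 — uniform load w=-4 kN/m over full span:
  M_1 = wLx/2 - wL²/12 - wx²/2 = (-4)·4·(12/5)/2 - (-4)·4²/12 - (-4)·(12/5)²/2 = -176/75 kN·m
Load 2 — applied couple M₀=20 kN·m at a=4/3 m (b=L-a=8/3):
  M_2 = R_Ax - M_A - M₀  [x>a] with R_A=20/3, M_A=0 = (20/3)·(12/5) - 0 - 20 = -4 kN·m
Load 3 — triangular load w₀=3 kN/m (0→w₀ over full span):
  M_3 = 3w₀Lx/20 - w₀L²/30 - w₀x³/(6L) = 3·3·4·(12/5)/20 - 3·4²/30 - 3·(12/5)³/(6·4) = 124/125 kN·m
Superposition: M = Σ M_i = -2008/375 kN·m ≈ -5.354667 kN·m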